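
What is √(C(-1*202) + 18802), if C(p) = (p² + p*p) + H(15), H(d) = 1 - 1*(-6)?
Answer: √100417 ≈ 316.89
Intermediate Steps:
H(d) = 7 (H(d) = 1 + 6 = 7)
C(p) = 7 + 2*p² (C(p) = (p² + p*p) + 7 = (p² + p²) + 7 = 2*p² + 7 = 7 + 2*p²)
√(C(-1*202) + 18802) = √((7 + 2*(-1*202)²) + 18802) = √((7 + 2*(-202)²) + 18802) = √((7 + 2*40804) + 18802) = √((7 + 81608) + 18802) = √(81615 + 18802) = √100417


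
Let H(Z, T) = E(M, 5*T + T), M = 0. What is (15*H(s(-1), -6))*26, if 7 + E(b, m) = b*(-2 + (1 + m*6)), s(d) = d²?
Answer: -2730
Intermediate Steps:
E(b, m) = -7 + b*(-1 + 6*m) (E(b, m) = -7 + b*(-2 + (1 + m*6)) = -7 + b*(-2 + (1 + 6*m)) = -7 + b*(-1 + 6*m))
H(Z, T) = -7 (H(Z, T) = -7 - 1*0 + 6*0*(5*T + T) = -7 + 0 + 6*0*(6*T) = -7 + 0 + 0 = -7)
(15*H(s(-1), -6))*26 = (15*(-7))*26 = -105*26 = -2730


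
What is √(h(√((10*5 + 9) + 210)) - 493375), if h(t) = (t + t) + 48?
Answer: √(-493327 + 2*√269) ≈ 702.35*I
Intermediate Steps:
h(t) = 48 + 2*t (h(t) = 2*t + 48 = 48 + 2*t)
√(h(√((10*5 + 9) + 210)) - 493375) = √((48 + 2*√((10*5 + 9) + 210)) - 493375) = √((48 + 2*√((50 + 9) + 210)) - 493375) = √((48 + 2*√(59 + 210)) - 493375) = √((48 + 2*√269) - 493375) = √(-493327 + 2*√269)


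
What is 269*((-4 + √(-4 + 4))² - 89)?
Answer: -19637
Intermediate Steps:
269*((-4 + √(-4 + 4))² - 89) = 269*((-4 + √0)² - 89) = 269*((-4 + 0)² - 89) = 269*((-4)² - 89) = 269*(16 - 89) = 269*(-73) = -19637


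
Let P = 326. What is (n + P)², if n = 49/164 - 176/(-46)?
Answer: 1550600243361/14227984 ≈ 1.0898e+5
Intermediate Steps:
n = 15559/3772 (n = 49*(1/164) - 176*(-1/46) = 49/164 + 88/23 = 15559/3772 ≈ 4.1249)
(n + P)² = (15559/3772 + 326)² = (1245231/3772)² = 1550600243361/14227984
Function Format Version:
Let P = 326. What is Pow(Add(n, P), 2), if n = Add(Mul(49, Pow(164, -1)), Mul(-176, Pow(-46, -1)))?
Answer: Rational(1550600243361, 14227984) ≈ 1.0898e+5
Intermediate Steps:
n = Rational(15559, 3772) (n = Add(Mul(49, Rational(1, 164)), Mul(-176, Rational(-1, 46))) = Add(Rational(49, 164), Rational(88, 23)) = Rational(15559, 3772) ≈ 4.1249)
Pow(Add(n, P), 2) = Pow(Add(Rational(15559, 3772), 326), 2) = Pow(Rational(1245231, 3772), 2) = Rational(1550600243361, 14227984)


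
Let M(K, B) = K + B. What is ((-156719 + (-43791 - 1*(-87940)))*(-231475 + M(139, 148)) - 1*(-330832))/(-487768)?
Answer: -3253145499/60971 ≈ -53356.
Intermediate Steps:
M(K, B) = B + K
((-156719 + (-43791 - 1*(-87940)))*(-231475 + M(139, 148)) - 1*(-330832))/(-487768) = ((-156719 + (-43791 - 1*(-87940)))*(-231475 + (148 + 139)) - 1*(-330832))/(-487768) = ((-156719 + (-43791 + 87940))*(-231475 + 287) + 330832)*(-1/487768) = ((-156719 + 44149)*(-231188) + 330832)*(-1/487768) = (-112570*(-231188) + 330832)*(-1/487768) = (26024833160 + 330832)*(-1/487768) = 26025163992*(-1/487768) = -3253145499/60971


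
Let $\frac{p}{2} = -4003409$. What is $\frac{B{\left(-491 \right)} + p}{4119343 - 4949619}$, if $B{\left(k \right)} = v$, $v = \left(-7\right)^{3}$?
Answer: $\frac{8007161}{830276} \approx 9.644$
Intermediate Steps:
$p = -8006818$ ($p = 2 \left(-4003409\right) = -8006818$)
$v = -343$
$B{\left(k \right)} = -343$
$\frac{B{\left(-491 \right)} + p}{4119343 - 4949619} = \frac{-343 - 8006818}{4119343 - 4949619} = - \frac{8007161}{-830276} = \left(-8007161\right) \left(- \frac{1}{830276}\right) = \frac{8007161}{830276}$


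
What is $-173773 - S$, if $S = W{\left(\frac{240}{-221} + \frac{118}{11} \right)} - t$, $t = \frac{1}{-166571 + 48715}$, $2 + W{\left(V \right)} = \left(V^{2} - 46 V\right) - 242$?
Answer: $- \frac{120618931051537761}{696500792416} \approx -1.7318 \cdot 10^{5}$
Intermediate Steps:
$W{\left(V \right)} = -244 + V^{2} - 46 V$ ($W{\left(V \right)} = -2 - \left(242 - V^{2} + 46 V\right) = -244 + V^{2} - 46 V$)
$t = - \frac{1}{117856}$ ($t = \frac{1}{-117856} = - \frac{1}{117856} \approx -8.4849 \cdot 10^{-6}$)
$S = - \frac{414101148967807}{696500792416}$ ($S = \left(-244 + \left(\frac{240}{-221} + \frac{118}{11}\right)^{2} - 46 \left(\frac{240}{-221} + \frac{118}{11}\right)\right) - - \frac{1}{117856} = \left(-244 + \left(240 \left(- \frac{1}{221}\right) + 118 \cdot \frac{1}{11}\right)^{2} - 46 \left(240 \left(- \frac{1}{221}\right) + 118 \cdot \frac{1}{11}\right)\right) + \frac{1}{117856} = \left(-244 + \left(- \frac{240}{221} + \frac{118}{11}\right)^{2} - 46 \left(- \frac{240}{221} + \frac{118}{11}\right)\right) + \frac{1}{117856} = \left(-244 + \left(\frac{23438}{2431}\right)^{2} - \frac{1078148}{2431}\right) + \frac{1}{117856} = \left(-244 + \frac{549339844}{5909761} - \frac{1078148}{2431}\right) + \frac{1}{117856} = - \frac{3513619628}{5909761} + \frac{1}{117856} = - \frac{414101148967807}{696500792416} \approx -594.54$)
$-173773 - S = -173773 - - \frac{414101148967807}{696500792416} = -173773 + \frac{414101148967807}{696500792416} = - \frac{120618931051537761}{696500792416}$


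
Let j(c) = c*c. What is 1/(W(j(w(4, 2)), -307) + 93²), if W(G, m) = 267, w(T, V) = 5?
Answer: 1/8916 ≈ 0.00011216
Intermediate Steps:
j(c) = c²
1/(W(j(w(4, 2)), -307) + 93²) = 1/(267 + 93²) = 1/(267 + 8649) = 1/8916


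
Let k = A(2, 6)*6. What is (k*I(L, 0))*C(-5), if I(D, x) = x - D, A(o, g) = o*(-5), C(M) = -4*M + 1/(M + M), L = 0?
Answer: 0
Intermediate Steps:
C(M) = 1/(2*M) - 4*M (C(M) = -4*M + 1/(2*M) = 1/(2*M) - 4*M)
A(o, g) = -5*o
k = -60 (k = -5*2*6 = -10*6 = -60)
(k*I(L, 0))*C(-5) = (-60*(0 - 1*0))*((½)/(-5) - 4*(-5)) = (-60*(0 + 0))*((½)*(-⅕) + 20) = (-60*0)*(-⅒ + 20) = 0*(199/10) = 0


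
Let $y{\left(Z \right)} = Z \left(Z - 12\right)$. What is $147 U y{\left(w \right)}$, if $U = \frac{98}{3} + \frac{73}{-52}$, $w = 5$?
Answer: $- \frac{8364055}{52} \approx -1.6085 \cdot 10^{5}$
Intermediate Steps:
$U = \frac{4877}{156}$ ($U = 98 \cdot \frac{1}{3} + 73 \left(- \frac{1}{52}\right) = \frac{98}{3} - \frac{73}{52} = \frac{4877}{156} \approx 31.263$)
$y{\left(Z \right)} = Z \left(-12 + Z\right)$
$147 U y{\left(w \right)} = 147 \cdot \frac{4877}{156} \cdot 5 \left(-12 + 5\right) = \frac{238973 \cdot 5 \left(-7\right)}{52} = \frac{238973}{52} \left(-35\right) = - \frac{8364055}{52}$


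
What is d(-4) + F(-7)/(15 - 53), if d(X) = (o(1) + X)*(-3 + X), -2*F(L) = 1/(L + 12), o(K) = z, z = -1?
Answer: 13301/380 ≈ 35.003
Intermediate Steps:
o(K) = -1
F(L) = -1/(2*(12 + L)) (F(L) = -1/(2*(L + 12)) = -1/(2*(12 + L)))
d(X) = (-1 + X)*(-3 + X)
d(-4) + F(-7)/(15 - 53) = (3 + (-4)² - 4*(-4)) + (-1/(24 + 2*(-7)))/(15 - 53) = (3 + 16 + 16) - 1/(24 - 14)/(-38) = 35 - 1/10*(-1/38) = 35 - 1*⅒*(-1/38) = 35 - ⅒*(-1/38) = 35 + 1/380 = 13301/380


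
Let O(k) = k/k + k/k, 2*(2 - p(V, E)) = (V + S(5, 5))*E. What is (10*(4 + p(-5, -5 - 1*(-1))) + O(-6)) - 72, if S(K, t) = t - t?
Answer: -110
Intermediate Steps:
S(K, t) = 0
p(V, E) = 2 - E*V/2 (p(V, E) = 2 - (V + 0)*E/2 = 2 - V*E/2 = 2 - E*V/2)
O(k) = 2 (O(k) = 1 + 1 = 2)
(10*(4 + p(-5, -5 - 1*(-1))) + O(-6)) - 72 = (10*(4 + (2 - ½*(-5 - 1*(-1))*(-5))) + 2) - 72 = (10*(4 + (2 - ½*(-5 + 1)*(-5))) + 2) - 72 = (10*(4 + (2 - ½*(-4)*(-5))) + 2) - 72 = (10*(4 + (2 - 10)) + 2) - 72 = (10*(4 - 8) + 2) - 72 = (10*(-4) + 2) - 72 = (-40 + 2) - 72 = -38 - 72 = -110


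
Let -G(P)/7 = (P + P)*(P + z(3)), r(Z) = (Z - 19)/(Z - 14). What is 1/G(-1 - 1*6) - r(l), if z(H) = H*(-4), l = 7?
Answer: -3193/1862 ≈ -1.7148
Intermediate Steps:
r(Z) = (-19 + Z)/(-14 + Z)
z(H) = -4*H
G(P) = -14*P*(-12 + P) (G(P) = -7*(P + P)*(P - 4*3) = -7*2*P*(P - 12) = -7*2*P*(-12 + P) = -14*P*(-12 + P))
1/G(-1 - 1*6) - r(l) = 1/(14*(-1 - 1*6)*(12 - (-1 - 1*6))) - (-19 + 7)/(-14 + 7) = 1/(14*(-1 - 6)*(12 - (-1 - 6))) - (-12)/(-7) = 1/(14*(-7)*(12 - 1*(-7))) - (-1)*(-12)/7 = 1/(14*(-7)*(12 + 7)) - 1*12/7 = 1/(14*(-7)*19) - 12/7 = 1/(-1862) - 12/7 = -1/1862 - 12/7 = -3193/1862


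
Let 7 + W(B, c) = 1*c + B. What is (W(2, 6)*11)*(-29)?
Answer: -319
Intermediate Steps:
W(B, c) = -7 + B + c (W(B, c) = -7 + (1*c + B) = -7 + (c + B) = -7 + (B + c) = -7 + B + c)
(W(2, 6)*11)*(-29) = ((-7 + 2 + 6)*11)*(-29) = (1*11)*(-29) = 11*(-29) = -319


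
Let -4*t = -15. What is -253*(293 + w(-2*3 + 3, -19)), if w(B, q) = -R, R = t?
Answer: -292721/4 ≈ -73180.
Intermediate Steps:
t = 15/4 (t = -¼*(-15) = 15/4 ≈ 3.7500)
R = 15/4 ≈ 3.7500
w(B, q) = -15/4 (w(B, q) = -1*15/4 = -15/4)
-253*(293 + w(-2*3 + 3, -19)) = -253*(293 - 15/4) = -253*1157/4 = -292721/4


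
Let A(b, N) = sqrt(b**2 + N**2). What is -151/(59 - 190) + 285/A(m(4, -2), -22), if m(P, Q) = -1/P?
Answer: 151/131 + 228*sqrt(7745)/1549 ≈ 14.106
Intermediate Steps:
A(b, N) = sqrt(N**2 + b**2)
-151/(59 - 190) + 285/A(m(4, -2), -22) = -151/(59 - 190) + 285/(sqrt((-22)**2 + (-1/4)**2)) = -151/(-131) + 285/(sqrt(484 + (-1*1/4)**2)) = -151*(-1/131) + 285/(sqrt(484 + (-1/4)**2)) = 151/131 + 285/(sqrt(484 + 1/16)) = 151/131 + 285/(sqrt(7745/16)) = 151/131 + 285/((sqrt(7745)/4)) = 151/131 + 285*(4*sqrt(7745)/7745) = 151/131 + 228*sqrt(7745)/1549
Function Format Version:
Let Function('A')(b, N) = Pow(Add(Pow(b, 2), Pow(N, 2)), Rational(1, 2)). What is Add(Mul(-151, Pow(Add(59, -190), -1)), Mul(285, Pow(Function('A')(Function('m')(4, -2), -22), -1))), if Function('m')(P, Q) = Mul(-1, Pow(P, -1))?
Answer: Add(Rational(151, 131), Mul(Rational(228, 1549), Pow(7745, Rational(1, 2)))) ≈ 14.106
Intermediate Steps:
Function('A')(b, N) = Pow(Add(Pow(N, 2), Pow(b, 2)), Rational(1, 2))
Add(Mul(-151, Pow(Add(59, -190), -1)), Mul(285, Pow(Function('A')(Function('m')(4, -2), -22), -1))) = Add(Mul(-151, Pow(Add(59, -190), -1)), Mul(285, Pow(Pow(Add(Pow(-22, 2), Pow(Mul(-1, Pow(4, -1)), 2)), Rational(1, 2)), -1))) = Add(Mul(-151, Pow(-131, -1)), Mul(285, Pow(Pow(Add(484, Pow(Mul(-1, Rational(1, 4)), 2)), Rational(1, 2)), -1))) = Add(Mul(-151, Rational(-1, 131)), Mul(285, Pow(Pow(Add(484, Pow(Rational(-1, 4), 2)), Rational(1, 2)), -1))) = Add(Rational(151, 131), Mul(285, Pow(Pow(Add(484, Rational(1, 16)), Rational(1, 2)), -1))) = Add(Rational(151, 131), Mul(285, Pow(Pow(Rational(7745, 16), Rational(1, 2)), -1))) = Add(Rational(151, 131), Mul(285, Pow(Mul(Rational(1, 4), Pow(7745, Rational(1, 2))), -1))) = Add(Rational(151, 131), Mul(285, Mul(Rational(4, 7745), Pow(7745, Rational(1, 2))))) = Add(Rational(151, 131), Mul(Rational(228, 1549), Pow(7745, Rational(1, 2))))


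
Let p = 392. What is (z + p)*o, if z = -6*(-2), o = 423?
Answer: 170892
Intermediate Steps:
z = 12
(z + p)*o = (12 + 392)*423 = 404*423 = 170892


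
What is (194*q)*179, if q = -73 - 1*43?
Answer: -4028216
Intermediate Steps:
q = -116 (q = -73 - 43 = -116)
(194*q)*179 = (194*(-116))*179 = -22504*179 = -4028216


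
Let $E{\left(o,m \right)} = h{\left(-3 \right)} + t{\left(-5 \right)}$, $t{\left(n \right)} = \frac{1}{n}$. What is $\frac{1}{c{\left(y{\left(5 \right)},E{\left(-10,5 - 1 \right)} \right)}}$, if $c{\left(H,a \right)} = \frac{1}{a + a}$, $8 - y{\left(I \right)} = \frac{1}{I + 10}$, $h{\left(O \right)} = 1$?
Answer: $\frac{8}{5} \approx 1.6$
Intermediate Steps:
$y{\left(I \right)} = 8 - \frac{1}{10 + I}$ ($y{\left(I \right)} = 8 - \frac{1}{I + 10} = 8 - \frac{1}{10 + I}$)
$E{\left(o,m \right)} = \frac{4}{5}$ ($E{\left(o,m \right)} = 1 + \frac{1}{-5} = 1 - \frac{1}{5} = \frac{4}{5}$)
$c{\left(H,a \right)} = \frac{1}{2 a}$
$\frac{1}{c{\left(y{\left(5 \right)},E{\left(-10,5 - 1 \right)} \right)}} = \frac{1}{\frac{1}{2} \frac{1}{\frac{4}{5}}} = \frac{1}{\frac{1}{2} \cdot \frac{5}{4}} = \frac{1}{\frac{5}{8}} = \frac{8}{5}$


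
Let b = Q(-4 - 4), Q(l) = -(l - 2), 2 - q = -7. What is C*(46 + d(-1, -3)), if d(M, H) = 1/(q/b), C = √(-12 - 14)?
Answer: 424*I*√26/9 ≈ 240.22*I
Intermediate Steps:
q = 9 (q = 2 - 1*(-7) = 2 + 7 = 9)
Q(l) = 2 - l (Q(l) = -(-2 + l) = 2 - l)
b = 10 (b = 2 - (-4 - 4) = 2 - 1*(-8) = 2 + 8 = 10)
C = I*√26 (C = √(-26) = I*√26 ≈ 5.099*I)
d(M, H) = 10/9 (d(M, H) = 1/(9/10) = 10/9)
C*(46 + d(-1, -3)) = (I*√26)*(46 + 10/9) = (I*√26)*(424/9) = 424*I*√26/9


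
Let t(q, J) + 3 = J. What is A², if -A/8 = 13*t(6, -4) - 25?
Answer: 861184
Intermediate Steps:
t(q, J) = -3 + J
A = 928 (A = -8*(13*(-3 - 4) - 25) = -8*(13*(-7) - 25) = -8*(-91 - 25) = -8*(-116) = 928)
A² = 928² = 861184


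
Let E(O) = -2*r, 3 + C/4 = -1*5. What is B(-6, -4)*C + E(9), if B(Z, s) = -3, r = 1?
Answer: 94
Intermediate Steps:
C = -32 (C = -12 + 4*(-1*5) = -12 + 4*(-5) = -12 - 20 = -32)
E(O) = -2 (E(O) = -2*1 = -2)
B(-6, -4)*C + E(9) = -3*(-32) - 2 = 96 - 2 = 94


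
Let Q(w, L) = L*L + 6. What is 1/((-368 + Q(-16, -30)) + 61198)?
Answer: 1/61736 ≈ 1.6198e-5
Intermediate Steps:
Q(w, L) = 6 + L² (Q(w, L) = L² + 6 = 6 + L²)
1/((-368 + Q(-16, -30)) + 61198) = 1/((-368 + (6 + (-30)²)) + 61198) = 1/((-368 + (6 + 900)) + 61198) = 1/((-368 + 906) + 61198) = 1/(538 + 61198) = 1/61736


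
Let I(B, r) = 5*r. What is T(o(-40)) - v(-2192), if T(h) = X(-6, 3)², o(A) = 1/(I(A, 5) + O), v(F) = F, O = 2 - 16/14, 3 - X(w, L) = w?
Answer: 2273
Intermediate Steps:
X(w, L) = 3 - w
O = 6/7 (O = 2 - 16*1/14 = 2 - 8/7 = 6/7 ≈ 0.85714)
o(A) = 7/181 (o(A) = 1/(5*5 + 6/7) = 1/(25 + 6/7) = 1/(181/7) = 7/181)
T(h) = 81 (T(h) = (3 - 1*(-6))² = (3 + 6)² = 9² = 81)
T(o(-40)) - v(-2192) = 81 - 1*(-2192) = 81 + 2192 = 2273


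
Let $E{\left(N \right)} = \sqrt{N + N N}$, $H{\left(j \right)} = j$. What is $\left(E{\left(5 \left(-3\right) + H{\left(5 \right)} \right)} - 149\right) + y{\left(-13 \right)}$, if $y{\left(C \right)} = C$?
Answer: $-162 + 3 \sqrt{10} \approx -152.51$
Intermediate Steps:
$E{\left(N \right)} = \sqrt{N + N^{2}}$
$\left(E{\left(5 \left(-3\right) + H{\left(5 \right)} \right)} - 149\right) + y{\left(-13 \right)} = \left(\sqrt{\left(5 \left(-3\right) + 5\right) \left(1 + \left(5 \left(-3\right) + 5\right)\right)} - 149\right) - 13 = \left(\sqrt{\left(-15 + 5\right) \left(1 + \left(-15 + 5\right)\right)} - 149\right) - 13 = \left(\sqrt{- 10 \left(1 - 10\right)} - 149\right) - 13 = \left(\sqrt{\left(-10\right) \left(-9\right)} - 149\right) - 13 = \left(\sqrt{90} - 149\right) - 13 = \left(3 \sqrt{10} - 149\right) - 13 = \left(-149 + 3 \sqrt{10}\right) - 13 = -162 + 3 \sqrt{10}$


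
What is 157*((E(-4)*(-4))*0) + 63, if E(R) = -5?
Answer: 63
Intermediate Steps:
157*((E(-4)*(-4))*0) + 63 = 157*(-5*(-4)*0) + 63 = 157*(20*0) + 63 = 157*0 + 63 = 0 + 63 = 63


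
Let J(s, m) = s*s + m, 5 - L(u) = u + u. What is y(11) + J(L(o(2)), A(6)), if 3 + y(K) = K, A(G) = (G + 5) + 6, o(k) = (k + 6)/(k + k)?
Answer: 26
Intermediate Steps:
o(k) = (6 + k)/(2*k) (o(k) = (6 + k)/((2*k)) = (6 + k)*(1/(2*k)) = (6 + k)/(2*k))
A(G) = 11 + G (A(G) = (5 + G) + 6 = 11 + G)
L(u) = 5 - 2*u (L(u) = 5 - (u + u) = 5 - 2*u)
y(K) = -3 + K
J(s, m) = m + s² (J(s, m) = s² + m = m + s²)
y(11) + J(L(o(2)), A(6)) = (-3 + 11) + ((11 + 6) + (5 - (6 + 2)/2)²) = 8 + (17 + (5 - 8/2)²) = 8 + (17 + (5 - 2*2)²) = 8 + (17 + (5 - 4)²) = 8 + (17 + 1²) = 8 + (17 + 1) = 8 + 18 = 26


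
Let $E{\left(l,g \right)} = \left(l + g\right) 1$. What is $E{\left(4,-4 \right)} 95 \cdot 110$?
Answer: $0$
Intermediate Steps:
$E{\left(l,g \right)} = g + l$ ($E{\left(l,g \right)} = \left(g + l\right) 1 = g + l$)
$E{\left(4,-4 \right)} 95 \cdot 110 = \left(-4 + 4\right) 95 \cdot 110 = 0 \cdot 95 \cdot 110 = 0 \cdot 110 = 0$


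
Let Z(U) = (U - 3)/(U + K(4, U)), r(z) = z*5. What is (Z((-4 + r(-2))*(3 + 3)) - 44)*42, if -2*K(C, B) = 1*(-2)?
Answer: -149730/83 ≈ -1804.0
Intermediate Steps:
r(z) = 5*z
K(C, B) = 1 (K(C, B) = -(-2)/2 = -1/2*(-2) = 1)
Z(U) = (-3 + U)/(1 + U) (Z(U) = (U - 3)/(U + 1) = (-3 + U)/(1 + U))
(Z((-4 + r(-2))*(3 + 3)) - 44)*42 = ((-3 + (-4 + 5*(-2))*(3 + 3))/(1 + (-4 + 5*(-2))*(3 + 3)) - 44)*42 = ((-3 + (-4 - 10)*6)/(1 + (-4 - 10)*6) - 44)*42 = ((-3 - 14*6)/(1 - 14*6) - 44)*42 = ((-3 - 84)/(1 - 84) - 44)*42 = (-87/(-83) - 44)*42 = (-1/83*(-87) - 44)*42 = (87/83 - 44)*42 = -3565/83*42 = -149730/83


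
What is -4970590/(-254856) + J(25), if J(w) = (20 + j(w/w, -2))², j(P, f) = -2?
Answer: 43771967/127428 ≈ 343.50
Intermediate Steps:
J(w) = 324 (J(w) = (20 - 2)² = 18² = 324)
-4970590/(-254856) + J(25) = -4970590/(-254856) + 324 = -4970590*(-1/254856) + 324 = 2485295/127428 + 324 = 43771967/127428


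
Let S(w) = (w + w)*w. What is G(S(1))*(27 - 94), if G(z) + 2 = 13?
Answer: -737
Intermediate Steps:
S(w) = 2*w**2 (S(w) = (2*w)*w = 2*w**2)
G(z) = 11 (G(z) = -2 + 13 = 11)
G(S(1))*(27 - 94) = 11*(27 - 94) = 11*(-67) = -737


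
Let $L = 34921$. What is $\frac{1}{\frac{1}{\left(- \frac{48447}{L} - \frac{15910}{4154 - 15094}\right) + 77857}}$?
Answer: $\frac{2974418219211}{38203574} \approx 77857.0$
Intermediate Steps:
$\frac{1}{\frac{1}{\left(- \frac{48447}{L} - \frac{15910}{4154 - 15094}\right) + 77857}} = \frac{1}{\frac{1}{\left(- \frac{48447}{34921} - \frac{15910}{4154 - 15094}\right) + 77857}} = \frac{1}{\frac{1}{\left(\left(-48447\right) \frac{1}{34921} - \frac{15910}{4154 - 15094}\right) + 77857}} = \frac{1}{\frac{1}{\left(- \frac{48447}{34921} - \frac{15910}{-10940}\right) + 77857}} = \frac{1}{\frac{1}{\left(- \frac{48447}{34921} - - \frac{1591}{1094}\right) + 77857}} = \frac{1}{\frac{1}{\left(- \frac{48447}{34921} + \frac{1591}{1094}\right) + 77857}} = \frac{1}{\frac{1}{\frac{2558293}{38203574} + 77857}} = \frac{1}{\frac{1}{\frac{2974418219211}{38203574}}} = \frac{1}{\frac{38203574}{2974418219211}} = \frac{2974418219211}{38203574}$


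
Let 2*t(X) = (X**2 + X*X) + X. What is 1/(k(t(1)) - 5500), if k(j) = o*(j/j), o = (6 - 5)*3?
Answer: -1/5497 ≈ -0.00018192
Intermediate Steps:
o = 3 (o = 1*3 = 3)
t(X) = X**2 + X/2 (t(X) = ((X**2 + X*X) + X)/2 = ((X**2 + X**2) + X)/2 = (2*X**2 + X)/2 = (X + 2*X**2)/2 = X**2 + X/2)
k(j) = 3 (k(j) = 3*(j/j) = 3*1 = 3)
1/(k(t(1)) - 5500) = 1/(3 - 5500) = 1/(-5497) = -1/5497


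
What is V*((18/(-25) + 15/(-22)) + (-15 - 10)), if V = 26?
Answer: -188773/275 ≈ -686.45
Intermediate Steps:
V*((18/(-25) + 15/(-22)) + (-15 - 10)) = 26*((18/(-25) + 15/(-22)) + (-15 - 10)) = 26*((18*(-1/25) + 15*(-1/22)) - 25) = 26*((-18/25 - 15/22) - 25) = 26*(-771/550 - 25) = 26*(-14521/550) = -188773/275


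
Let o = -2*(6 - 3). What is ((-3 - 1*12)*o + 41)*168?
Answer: 22008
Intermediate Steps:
o = -6 (o = -2*3 = -6)
((-3 - 1*12)*o + 41)*168 = ((-3 - 1*12)*(-6) + 41)*168 = ((-3 - 12)*(-6) + 41)*168 = (-15*(-6) + 41)*168 = (90 + 41)*168 = 131*168 = 22008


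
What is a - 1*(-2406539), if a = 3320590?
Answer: 5727129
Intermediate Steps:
a - 1*(-2406539) = 3320590 - 1*(-2406539) = 3320590 + 2406539 = 5727129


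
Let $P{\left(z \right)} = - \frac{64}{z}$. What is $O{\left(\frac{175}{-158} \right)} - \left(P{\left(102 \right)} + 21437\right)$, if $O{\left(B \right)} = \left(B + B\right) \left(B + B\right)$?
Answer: $- \frac{6821442580}{318291} \approx -21431.0$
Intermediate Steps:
$O{\left(B \right)} = 4 B^{2}$ ($O{\left(B \right)} = 2 B 2 B = 4 B^{2}$)
$O{\left(\frac{175}{-158} \right)} - \left(P{\left(102 \right)} + 21437\right) = 4 \left(\frac{175}{-158}\right)^{2} - \left(- \frac{64}{102} + 21437\right) = 4 \left(175 \left(- \frac{1}{158}\right)\right)^{2} - \left(\left(-64\right) \frac{1}{102} + 21437\right) = 4 \left(- \frac{175}{158}\right)^{2} - \left(- \frac{32}{51} + 21437\right) = 4 \cdot \frac{30625}{24964} - \frac{1093255}{51} = \frac{30625}{6241} - \frac{1093255}{51} = - \frac{6821442580}{318291}$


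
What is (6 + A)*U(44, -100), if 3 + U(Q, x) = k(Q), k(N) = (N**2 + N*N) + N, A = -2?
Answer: 15652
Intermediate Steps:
k(N) = N + 2*N**2 (k(N) = (N**2 + N**2) + N = 2*N**2 + N = N + 2*N**2)
U(Q, x) = -3 + Q*(1 + 2*Q)
(6 + A)*U(44, -100) = (6 - 2)*(-3 + 44*(1 + 2*44)) = 4*(-3 + 44*(1 + 88)) = 4*(-3 + 44*89) = 4*(-3 + 3916) = 4*3913 = 15652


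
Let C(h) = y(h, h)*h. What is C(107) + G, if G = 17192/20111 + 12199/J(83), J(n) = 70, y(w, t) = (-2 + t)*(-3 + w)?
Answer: 235020188047/201110 ≈ 1.1686e+6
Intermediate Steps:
y(w, t) = (-3 + w)*(-2 + t)
C(h) = h*(6 + h**2 - 5*h) (C(h) = (6 - 3*h - 2*h + h*h)*h = (6 - 3*h - 2*h + h**2)*h = (6 + h**2 - 5*h)*h = h*(6 + h**2 - 5*h))
G = 35219647/201110 (G = 17192/20111 + 12199/70 = 17192*(1/20111) + 12199*(1/70) = 2456/2873 + 12199/70 = 35219647/201110 ≈ 175.13)
C(107) + G = 107*(6 + 107**2 - 5*107) + 35219647/201110 = 107*(6 + 11449 - 535) + 35219647/201110 = 107*10920 + 35219647/201110 = 1168440 + 35219647/201110 = 235020188047/201110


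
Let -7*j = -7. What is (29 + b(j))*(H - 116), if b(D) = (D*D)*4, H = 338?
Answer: 7326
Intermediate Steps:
j = 1 (j = -⅐*(-7) = 1)
b(D) = 4*D² (b(D) = D²*4 = 4*D²)
(29 + b(j))*(H - 116) = (29 + 4*1²)*(338 - 116) = (29 + 4*1)*222 = (29 + 4)*222 = 33*222 = 7326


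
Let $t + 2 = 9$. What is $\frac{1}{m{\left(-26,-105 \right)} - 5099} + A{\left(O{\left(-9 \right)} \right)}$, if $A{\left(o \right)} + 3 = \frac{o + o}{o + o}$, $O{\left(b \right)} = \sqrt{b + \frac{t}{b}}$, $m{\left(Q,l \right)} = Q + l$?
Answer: $- \frac{10461}{5230} \approx -2.0002$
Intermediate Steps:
$t = 7$ ($t = -2 + 9 = 7$)
$O{\left(b \right)} = \sqrt{b + \frac{7}{b}}$
$A{\left(o \right)} = -2$ ($A{\left(o \right)} = -3 + \frac{o + o}{o + o} = -3 + \frac{2 o}{2 o} = -3 + 2 o \frac{1}{2 o} = -3 + 1 = -2$)
$\frac{1}{m{\left(-26,-105 \right)} - 5099} + A{\left(O{\left(-9 \right)} \right)} = \frac{1}{\left(-26 - 105\right) - 5099} - 2 = \frac{1}{-131 - 5099} - 2 = \frac{1}{-5230} - 2 = - \frac{1}{5230} - 2 = - \frac{10461}{5230}$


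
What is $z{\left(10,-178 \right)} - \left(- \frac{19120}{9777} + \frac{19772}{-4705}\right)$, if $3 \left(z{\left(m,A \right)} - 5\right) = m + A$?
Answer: $- \frac{2062769591}{46000785} \approx -44.842$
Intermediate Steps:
$z{\left(m,A \right)} = 5 + \frac{A}{3} + \frac{m}{3}$ ($z{\left(m,A \right)} = 5 + \frac{m + A}{3} = 5 + \frac{A + m}{3} = 5 + \left(\frac{A}{3} + \frac{m}{3}\right) = 5 + \frac{A}{3} + \frac{m}{3}$)
$z{\left(10,-178 \right)} - \left(- \frac{19120}{9777} + \frac{19772}{-4705}\right) = \left(5 + \frac{1}{3} \left(-178\right) + \frac{1}{3} \cdot 10\right) - \left(- \frac{19120}{9777} + \frac{19772}{-4705}\right) = \left(5 - \frac{178}{3} + \frac{10}{3}\right) - \left(\left(-19120\right) \frac{1}{9777} + 19772 \left(- \frac{1}{4705}\right)\right) = -51 - \left(- \frac{19120}{9777} - \frac{19772}{4705}\right) = -51 - - \frac{283270444}{46000785} = -51 + \frac{283270444}{46000785} = - \frac{2062769591}{46000785}$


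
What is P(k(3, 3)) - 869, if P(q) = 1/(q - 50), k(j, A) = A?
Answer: -40844/47 ≈ -869.02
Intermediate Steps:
P(q) = 1/(-50 + q)
P(k(3, 3)) - 869 = 1/(-50 + 3) - 869 = 1/(-47) - 869 = -1/47 - 869 = -40844/47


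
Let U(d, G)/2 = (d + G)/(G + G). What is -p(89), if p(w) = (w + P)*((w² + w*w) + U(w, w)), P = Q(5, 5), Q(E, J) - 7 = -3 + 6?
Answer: -1568556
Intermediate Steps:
Q(E, J) = 10 (Q(E, J) = 7 + (-3 + 6) = 7 + 3 = 10)
U(d, G) = (G + d)/G (U(d, G) = 2*((d + G)/(G + G)) = 2*((G + d)/((2*G))) = 2*((G + d)*(1/(2*G))) = 2*((G + d)/(2*G)) = (G + d)/G)
P = 10
p(w) = (2 + 2*w²)*(10 + w) (p(w) = (w + 10)*((w² + w*w) + (w + w)/w) = (10 + w)*((w² + w²) + (2*w)/w) = (10 + w)*(2*w² + 2) = (10 + w)*(2 + 2*w²) = (2 + 2*w²)*(10 + w))
-p(89) = -(20 + 2*89 + 2*89³ + 20*89²) = -(20 + 178 + 2*704969 + 20*7921) = -(20 + 178 + 1409938 + 158420) = -1*1568556 = -1568556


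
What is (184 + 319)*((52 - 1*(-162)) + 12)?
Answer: 113678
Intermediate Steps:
(184 + 319)*((52 - 1*(-162)) + 12) = 503*((52 + 162) + 12) = 503*(214 + 12) = 503*226 = 113678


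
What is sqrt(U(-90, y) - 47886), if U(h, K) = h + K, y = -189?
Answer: 13*I*sqrt(285) ≈ 219.47*I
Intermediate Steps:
U(h, K) = K + h
sqrt(U(-90, y) - 47886) = sqrt((-189 - 90) - 47886) = sqrt(-279 - 47886) = sqrt(-48165) = 13*I*sqrt(285)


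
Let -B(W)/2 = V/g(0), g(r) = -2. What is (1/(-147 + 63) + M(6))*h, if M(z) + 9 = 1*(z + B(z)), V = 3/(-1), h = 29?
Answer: -14645/84 ≈ -174.35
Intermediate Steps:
V = -3 (V = 3*(-1) = -3)
B(W) = -3 (B(W) = -(-6)/(-2) = -(-6)*(-1)/2 = -2*3/2 = -3)
M(z) = -12 + z (M(z) = -9 + 1*(z - 3) = -9 + 1*(-3 + z) = -9 + (-3 + z) = -12 + z)
(1/(-147 + 63) + M(6))*h = (1/(-147 + 63) + (-12 + 6))*29 = (1/(-84) - 6)*29 = (-1/84 - 6)*29 = -505/84*29 = -14645/84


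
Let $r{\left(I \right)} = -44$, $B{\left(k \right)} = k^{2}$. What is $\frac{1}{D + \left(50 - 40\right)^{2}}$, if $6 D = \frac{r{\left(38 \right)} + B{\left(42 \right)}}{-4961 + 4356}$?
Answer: $\frac{363}{36128} \approx 0.010048$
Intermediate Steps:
$D = - \frac{172}{363}$ ($D = \frac{\left(-44 + 42^{2}\right) \frac{1}{-4961 + 4356}}{6} = \frac{\left(-44 + 1764\right) \frac{1}{-605}}{6} = \frac{1720 \left(- \frac{1}{605}\right)}{6} = \frac{1}{6} \left(- \frac{344}{121}\right) = - \frac{172}{363} \approx -0.47383$)
$\frac{1}{D + \left(50 - 40\right)^{2}} = \frac{1}{- \frac{172}{363} + \left(50 - 40\right)^{2}} = \frac{1}{- \frac{172}{363} + 10^{2}} = \frac{1}{- \frac{172}{363} + 100} = \frac{1}{\frac{36128}{363}} = \frac{363}{36128}$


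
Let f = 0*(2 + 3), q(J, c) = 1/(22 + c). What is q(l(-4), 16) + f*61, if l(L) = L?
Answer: 1/38 ≈ 0.026316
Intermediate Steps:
f = 0 (f = 0*5 = 0)
q(l(-4), 16) + f*61 = 1/(22 + 16) + 0*61 = 1/38 + 0 = 1/38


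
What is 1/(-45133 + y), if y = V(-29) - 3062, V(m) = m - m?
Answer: -1/48195 ≈ -2.0749e-5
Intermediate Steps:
V(m) = 0
y = -3062 (y = 0 - 3062 = -3062)
1/(-45133 + y) = 1/(-45133 - 3062) = 1/(-48195) = -1/48195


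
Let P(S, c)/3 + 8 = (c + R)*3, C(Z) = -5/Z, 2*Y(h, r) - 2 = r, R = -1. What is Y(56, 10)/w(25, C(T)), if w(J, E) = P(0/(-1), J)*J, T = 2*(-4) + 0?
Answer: 1/800 ≈ 0.0012500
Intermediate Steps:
Y(h, r) = 1 + r/2
T = -8 (T = -8 + 0 = -8)
P(S, c) = -33 + 9*c (P(S, c) = -24 + 3*((c - 1)*3) = -24 + 3*((-1 + c)*3) = -24 + 3*(-3 + 3*c) = -24 + (-9 + 9*c) = -33 + 9*c)
w(J, E) = J*(-33 + 9*J) (w(J, E) = (-33 + 9*J)*J = J*(-33 + 9*J))
Y(56, 10)/w(25, C(T)) = (1 + (½)*10)/((3*25*(-11 + 3*25))) = (1 + 5)/((3*25*(-11 + 75))) = 6/((3*25*64)) = 6/4800 = 6*(1/4800) = 1/800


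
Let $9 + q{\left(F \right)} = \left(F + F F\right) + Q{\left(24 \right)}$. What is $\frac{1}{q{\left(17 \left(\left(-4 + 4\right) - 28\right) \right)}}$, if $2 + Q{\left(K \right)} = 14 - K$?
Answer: $\frac{1}{226079} \approx 4.4232 \cdot 10^{-6}$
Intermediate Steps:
$Q{\left(K \right)} = 12 - K$ ($Q{\left(K \right)} = -2 - \left(-14 + K\right) = 12 - K$)
$q{\left(F \right)} = -21 + F + F^{2}$ ($q{\left(F \right)} = -9 + \left(\left(F + F F\right) + \left(12 - 24\right)\right) = -9 + \left(\left(F + F^{2}\right) + \left(12 - 24\right)\right) = -9 - \left(12 - F - F^{2}\right) = -9 + \left(-12 + F + F^{2}\right) = -21 + F + F^{2}$)
$\frac{1}{q{\left(17 \left(\left(-4 + 4\right) - 28\right) \right)}} = \frac{1}{-21 + 17 \left(\left(-4 + 4\right) - 28\right) + \left(17 \left(\left(-4 + 4\right) - 28\right)\right)^{2}} = \frac{1}{-21 + 17 \left(0 - 28\right) + \left(17 \left(0 - 28\right)\right)^{2}} = \frac{1}{-21 + 17 \left(-28\right) + \left(17 \left(-28\right)\right)^{2}} = \frac{1}{-21 - 476 + \left(-476\right)^{2}} = \frac{1}{-21 - 476 + 226576} = \frac{1}{226079}$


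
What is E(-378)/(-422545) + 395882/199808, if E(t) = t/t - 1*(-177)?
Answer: 83621196933/42213935680 ≈ 1.9809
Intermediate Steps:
E(t) = 178 (E(t) = 1 + 177 = 178)
E(-378)/(-422545) + 395882/199808 = 178/(-422545) + 395882/199808 = 178*(-1/422545) + 395882*(1/199808) = -178/422545 + 197941/99904 = 83621196933/42213935680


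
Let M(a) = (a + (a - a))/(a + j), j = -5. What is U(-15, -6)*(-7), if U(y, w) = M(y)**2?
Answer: -63/16 ≈ -3.9375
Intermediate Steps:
M(a) = a/(-5 + a) (M(a) = (a + (a - a))/(a - 5) = (a + 0)/(-5 + a) = a/(-5 + a))
U(y, w) = y**2/(-5 + y)**2 (U(y, w) = (y/(-5 + y))**2 = y**2/(-5 + y)**2)
U(-15, -6)*(-7) = ((-15)**2/(-5 - 15)**2)*(-7) = (225/(-20)**2)*(-7) = (225*(1/400))*(-7) = (9/16)*(-7) = -63/16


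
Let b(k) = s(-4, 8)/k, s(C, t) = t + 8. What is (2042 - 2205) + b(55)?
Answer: -8949/55 ≈ -162.71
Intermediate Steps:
s(C, t) = 8 + t
b(k) = 16/k (b(k) = (8 + 8)/k = 16/k)
(2042 - 2205) + b(55) = (2042 - 2205) + 16/55 = -163 + 16*(1/55) = -163 + 16/55 = -8949/55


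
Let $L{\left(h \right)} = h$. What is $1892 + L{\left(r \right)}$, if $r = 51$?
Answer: $1943$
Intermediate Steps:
$1892 + L{\left(r \right)} = 1892 + 51 = 1943$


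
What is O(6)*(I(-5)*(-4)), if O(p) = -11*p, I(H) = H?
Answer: -1320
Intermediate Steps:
O(6)*(I(-5)*(-4)) = (-11*6)*(-5*(-4)) = -66*20 = -1320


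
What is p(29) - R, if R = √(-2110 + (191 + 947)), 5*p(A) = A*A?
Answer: 841/5 - 18*I*√3 ≈ 168.2 - 31.177*I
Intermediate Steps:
p(A) = A²/5 (p(A) = (A*A)/5 = A²/5)
R = 18*I*√3 (R = √(-2110 + 1138) = √(-972) = 18*I*√3 ≈ 31.177*I)
p(29) - R = (⅕)*29² - 18*I*√3 = (⅕)*841 - 18*I*√3 = 841/5 - 18*I*√3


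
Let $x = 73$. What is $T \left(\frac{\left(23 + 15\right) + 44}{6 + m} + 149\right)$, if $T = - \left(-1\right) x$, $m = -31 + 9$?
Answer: $\frac{84023}{8} \approx 10503.0$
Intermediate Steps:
$m = -22$
$T = 73$ ($T = - \left(-1\right) 73 = \left(-1\right) \left(-73\right) = 73$)
$T \left(\frac{\left(23 + 15\right) + 44}{6 + m} + 149\right) = 73 \left(\frac{\left(23 + 15\right) + 44}{6 - 22} + 149\right) = 73 \left(\frac{38 + 44}{-16} + 149\right) = 73 \left(82 \left(- \frac{1}{16}\right) + 149\right) = 73 \left(- \frac{41}{8} + 149\right) = 73 \cdot \frac{1151}{8} = \frac{84023}{8}$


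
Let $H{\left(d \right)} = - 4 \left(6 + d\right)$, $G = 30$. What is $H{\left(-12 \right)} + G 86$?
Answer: $2604$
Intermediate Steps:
$H{\left(d \right)} = -24 - 4 d$
$H{\left(-12 \right)} + G 86 = \left(-24 - -48\right) + 30 \cdot 86 = \left(-24 + 48\right) + 2580 = 24 + 2580 = 2604$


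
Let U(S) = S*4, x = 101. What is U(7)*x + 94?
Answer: 2922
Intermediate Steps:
U(S) = 4*S
U(7)*x + 94 = (4*7)*101 + 94 = 28*101 + 94 = 2828 + 94 = 2922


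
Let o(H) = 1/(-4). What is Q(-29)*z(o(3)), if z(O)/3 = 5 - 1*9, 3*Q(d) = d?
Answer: 116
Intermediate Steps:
Q(d) = d/3
o(H) = -¼
z(O) = -12 (z(O) = 3*(5 - 1*9) = 3*(5 - 9) = 3*(-4) = -12)
Q(-29)*z(o(3)) = ((⅓)*(-29))*(-12) = -29/3*(-12) = 116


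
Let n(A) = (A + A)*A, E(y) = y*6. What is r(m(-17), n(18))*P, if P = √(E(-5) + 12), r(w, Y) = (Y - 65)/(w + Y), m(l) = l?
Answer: 1749*I*√2/631 ≈ 3.9199*I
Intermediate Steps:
E(y) = 6*y
n(A) = 2*A² (n(A) = (2*A)*A = 2*A²)
r(w, Y) = (-65 + Y)/(Y + w)
P = 3*I*√2 (P = √(6*(-5) + 12) = √(-30 + 12) = √(-18) = 3*I*√2 ≈ 4.2426*I)
r(m(-17), n(18))*P = ((-65 + 2*18²)/(2*18² - 17))*(3*I*√2) = ((-65 + 2*324)/(2*324 - 17))*(3*I*√2) = ((-65 + 648)/(648 - 17))*(3*I*√2) = (583/631)*(3*I*√2) = ((1/631)*583)*(3*I*√2) = 583*(3*I*√2)/631 = 1749*I*√2/631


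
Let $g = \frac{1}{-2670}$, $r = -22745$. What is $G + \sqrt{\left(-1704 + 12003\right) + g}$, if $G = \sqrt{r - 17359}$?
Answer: $\frac{\sqrt{73420538430}}{2670} + 6 i \sqrt{1114} \approx 101.48 + 200.26 i$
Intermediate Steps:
$g = - \frac{1}{2670} \approx -0.00037453$
$G = 6 i \sqrt{1114}$ ($G = \sqrt{-22745 - 17359} = \sqrt{-40104} = 6 i \sqrt{1114} \approx 200.26 i$)
$G + \sqrt{\left(-1704 + 12003\right) + g} = 6 i \sqrt{1114} + \sqrt{\left(-1704 + 12003\right) - \frac{1}{2670}} = 6 i \sqrt{1114} + \sqrt{10299 - \frac{1}{2670}} = 6 i \sqrt{1114} + \sqrt{\frac{27498329}{2670}} = 6 i \sqrt{1114} + \frac{\sqrt{73420538430}}{2670} = \frac{\sqrt{73420538430}}{2670} + 6 i \sqrt{1114}$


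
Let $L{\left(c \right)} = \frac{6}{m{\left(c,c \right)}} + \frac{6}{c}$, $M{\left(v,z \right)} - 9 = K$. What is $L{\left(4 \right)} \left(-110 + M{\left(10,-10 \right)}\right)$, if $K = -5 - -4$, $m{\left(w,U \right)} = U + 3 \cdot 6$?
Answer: $- \frac{1989}{11} \approx -180.82$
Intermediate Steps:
$m{\left(w,U \right)} = 18 + U$ ($m{\left(w,U \right)} = U + 18 = 18 + U$)
$K = -1$ ($K = -5 + 4 = -1$)
$M{\left(v,z \right)} = 8$ ($M{\left(v,z \right)} = 9 - 1 = 8$)
$L{\left(c \right)} = \frac{6}{c} + \frac{6}{18 + c}$ ($L{\left(c \right)} = \frac{6}{18 + c} + \frac{6}{c} = \frac{6}{c} + \frac{6}{18 + c}$)
$L{\left(4 \right)} \left(-110 + M{\left(10,-10 \right)}\right) = \frac{12 \left(9 + 4\right)}{4 \left(18 + 4\right)} \left(-110 + 8\right) = 12 \cdot \frac{1}{4} \cdot \frac{1}{22} \cdot 13 \left(-102\right) = \frac{39}{22} \left(-102\right) = - \frac{1989}{11}$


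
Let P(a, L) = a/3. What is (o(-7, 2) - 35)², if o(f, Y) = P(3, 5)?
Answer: 1156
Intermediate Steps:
P(a, L) = a/3 (P(a, L) = a*(⅓) = a/3)
o(f, Y) = 1 (o(f, Y) = (⅓)*3 = 1)
(o(-7, 2) - 35)² = (1 - 35)² = (-34)² = 1156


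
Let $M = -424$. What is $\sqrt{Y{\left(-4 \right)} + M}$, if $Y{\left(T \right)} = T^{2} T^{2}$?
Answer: $2 i \sqrt{42} \approx 12.961 i$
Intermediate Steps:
$Y{\left(T \right)} = T^{4}$
$\sqrt{Y{\left(-4 \right)} + M} = \sqrt{\left(-4\right)^{4} - 424} = \sqrt{256 - 424} = \sqrt{-168} = 2 i \sqrt{42}$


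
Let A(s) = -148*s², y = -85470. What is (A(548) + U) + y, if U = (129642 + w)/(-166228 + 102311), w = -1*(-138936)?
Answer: -2846253808232/63917 ≈ -4.4530e+7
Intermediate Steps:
w = 138936
U = -268578/63917 (U = (129642 + 138936)/(-166228 + 102311) = 268578/(-63917) = 268578*(-1/63917) = -268578/63917 ≈ -4.2020)
(A(548) + U) + y = (-148*548² - 268578/63917) - 85470 = (-148*300304 - 268578/63917) - 85470 = (-44444992 - 268578/63917) - 85470 = -2840790822242/63917 - 85470 = -2846253808232/63917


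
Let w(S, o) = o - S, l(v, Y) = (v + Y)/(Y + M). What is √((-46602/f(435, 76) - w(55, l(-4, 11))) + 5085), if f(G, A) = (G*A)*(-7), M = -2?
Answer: √68810735718410/115710 ≈ 71.690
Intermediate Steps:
f(G, A) = -7*A*G (f(G, A) = (A*G)*(-7) = -7*A*G)
l(v, Y) = (Y + v)/(-2 + Y) (l(v, Y) = (v + Y)/(Y - 2) = (Y + v)/(-2 + Y))
√((-46602/f(435, 76) - w(55, l(-4, 11))) + 5085) = √((-46602/((-7*76*435)) - ((11 - 4)/(-2 + 11) - 1*55)) + 5085) = √((-46602/(-231420) - (7/9 - 55)) + 5085) = √((-46602*(-1/231420) - ((⅑)*7 - 55)) + 5085) = √((7767/38570 - (7/9 - 55)) + 5085) = √((7767/38570 - 1*(-488/9)) + 5085) = √((7767/38570 + 488/9) + 5085) = √(18892063/347130 + 5085) = √(1784048113/347130) = √68810735718410/115710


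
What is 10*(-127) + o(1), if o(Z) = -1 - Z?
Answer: -1272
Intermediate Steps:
10*(-127) + o(1) = 10*(-127) + (-1 - 1*1) = -1270 + (-1 - 1) = -1270 - 2 = -1272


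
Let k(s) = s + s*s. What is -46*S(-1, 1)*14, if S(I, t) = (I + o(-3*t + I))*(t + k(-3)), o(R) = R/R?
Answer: 0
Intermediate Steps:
k(s) = s + s²
o(R) = 1
S(I, t) = (1 + I)*(6 + t) (S(I, t) = (I + 1)*(t - 3*(1 - 3)) = (1 + I)*(t - 3*(-2)) = (1 + I)*(t + 6) = (1 + I)*(6 + t))
-46*S(-1, 1)*14 = -46*(6 + 1 + 6*(-1) - 1*1)*14 = -46*(6 + 1 - 6 - 1)*14 = -46*0*14 = 0*14 = 0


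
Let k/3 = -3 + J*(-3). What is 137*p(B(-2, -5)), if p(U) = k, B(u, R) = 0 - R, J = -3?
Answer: 2466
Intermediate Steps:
B(u, R) = -R
k = 18 (k = 3*(-3 - 3*(-3)) = 3*(-3 + 9) = 3*6 = 18)
p(U) = 18
137*p(B(-2, -5)) = 137*18 = 2466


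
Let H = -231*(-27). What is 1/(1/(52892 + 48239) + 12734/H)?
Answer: 630754047/1287808391 ≈ 0.48979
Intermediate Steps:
H = 6237
1/(1/(52892 + 48239) + 12734/H) = 1/(1/(52892 + 48239) + 12734/6237) = 1/(1/101131 + 12734*(1/6237)) = 1/(1/101131 + 12734/6237) = 1/(1287808391/630754047) = 630754047/1287808391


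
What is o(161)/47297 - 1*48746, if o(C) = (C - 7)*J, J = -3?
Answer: -2305540024/47297 ≈ -48746.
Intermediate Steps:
o(C) = 21 - 3*C (o(C) = (C - 7)*(-3) = (-7 + C)*(-3) = 21 - 3*C)
o(161)/47297 - 1*48746 = (21 - 3*161)/47297 - 1*48746 = (21 - 483)*(1/47297) - 48746 = -462*1/47297 - 48746 = -462/47297 - 48746 = -2305540024/47297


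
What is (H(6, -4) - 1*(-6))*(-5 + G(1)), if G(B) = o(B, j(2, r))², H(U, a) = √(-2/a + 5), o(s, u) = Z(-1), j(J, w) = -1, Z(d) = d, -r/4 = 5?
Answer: -24 - 2*√22 ≈ -33.381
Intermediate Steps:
r = -20 (r = -4*5 = -20)
o(s, u) = -1
H(U, a) = √(5 - 2/a)
G(B) = 1 (G(B) = (-1)² = 1)
(H(6, -4) - 1*(-6))*(-5 + G(1)) = (√(5 - 2/(-4)) - 1*(-6))*(-5 + 1) = (√(5 - 2*(-¼)) + 6)*(-4) = (√(5 + ½) + 6)*(-4) = (√(11/2) + 6)*(-4) = (√22/2 + 6)*(-4) = (6 + √22/2)*(-4) = -24 - 2*√22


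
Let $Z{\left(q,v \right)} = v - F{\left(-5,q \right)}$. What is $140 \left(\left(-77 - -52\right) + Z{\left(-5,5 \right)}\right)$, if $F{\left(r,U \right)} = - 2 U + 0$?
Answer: $-4200$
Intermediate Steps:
$F{\left(r,U \right)} = - 2 U$
$Z{\left(q,v \right)} = v + 2 q$ ($Z{\left(q,v \right)} = v - - 2 q = v + 2 q$)
$140 \left(\left(-77 - -52\right) + Z{\left(-5,5 \right)}\right) = 140 \left(\left(-77 - -52\right) + \left(5 + 2 \left(-5\right)\right)\right) = 140 \left(\left(-77 + 52\right) + \left(5 - 10\right)\right) = 140 \left(-25 - 5\right) = 140 \left(-30\right) = -4200$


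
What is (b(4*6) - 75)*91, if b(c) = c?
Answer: -4641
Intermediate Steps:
(b(4*6) - 75)*91 = (4*6 - 75)*91 = (24 - 75)*91 = -51*91 = -4641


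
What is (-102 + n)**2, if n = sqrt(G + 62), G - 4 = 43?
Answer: (102 - sqrt(109))**2 ≈ 8383.2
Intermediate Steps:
G = 47 (G = 4 + 43 = 47)
n = sqrt(109) (n = sqrt(47 + 62) = sqrt(109) ≈ 10.440)
(-102 + n)**2 = (-102 + sqrt(109))**2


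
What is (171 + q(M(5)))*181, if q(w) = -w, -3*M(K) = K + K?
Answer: 94663/3 ≈ 31554.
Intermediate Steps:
M(K) = -2*K/3 (M(K) = -(K + K)/3 = -2*K/3)
(171 + q(M(5)))*181 = (171 - (-2)*5/3)*181 = (171 - 1*(-10/3))*181 = (171 + 10/3)*181 = (523/3)*181 = 94663/3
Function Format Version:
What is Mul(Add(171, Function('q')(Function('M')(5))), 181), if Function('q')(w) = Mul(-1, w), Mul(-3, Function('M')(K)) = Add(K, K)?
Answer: Rational(94663, 3) ≈ 31554.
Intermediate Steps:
Function('M')(K) = Mul(Rational(-2, 3), K) (Function('M')(K) = Mul(Rational(-1, 3), Add(K, K)) = Mul(Rational(-1, 3), Mul(2, K)) = Mul(Rational(-2, 3), K))
Mul(Add(171, Function('q')(Function('M')(5))), 181) = Mul(Add(171, Mul(-1, Mul(Rational(-2, 3), 5))), 181) = Mul(Add(171, Mul(-1, Rational(-10, 3))), 181) = Mul(Add(171, Rational(10, 3)), 181) = Mul(Rational(523, 3), 181) = Rational(94663, 3)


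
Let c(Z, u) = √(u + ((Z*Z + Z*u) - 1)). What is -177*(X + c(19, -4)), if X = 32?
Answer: -5664 - 354*√70 ≈ -8625.8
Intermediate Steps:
c(Z, u) = √(-1 + u + Z² + Z*u) (c(Z, u) = √(u + ((Z² + Z*u) - 1)) = √(u + (-1 + Z² + Z*u)) = √(-1 + u + Z² + Z*u))
-177*(X + c(19, -4)) = -177*(32 + √(-1 - 4 + 19² + 19*(-4))) = -177*(32 + √(-1 - 4 + 361 - 76)) = -177*(32 + √280) = -177*(32 + 2*√70) = -5664 - 354*√70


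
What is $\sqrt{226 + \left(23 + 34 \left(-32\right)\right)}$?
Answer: $i \sqrt{839} \approx 28.965 i$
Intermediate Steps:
$\sqrt{226 + \left(23 + 34 \left(-32\right)\right)} = \sqrt{226 + \left(23 - 1088\right)} = \sqrt{226 - 1065} = \sqrt{-839} = i \sqrt{839}$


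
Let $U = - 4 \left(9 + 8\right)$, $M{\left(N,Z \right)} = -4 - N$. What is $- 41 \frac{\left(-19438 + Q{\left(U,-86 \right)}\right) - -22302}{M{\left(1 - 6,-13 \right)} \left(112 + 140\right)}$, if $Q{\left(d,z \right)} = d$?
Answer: $- \frac{9553}{21} \approx -454.9$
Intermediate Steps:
$U = -68$ ($U = \left(-4\right) 17 = -68$)
$- 41 \frac{\left(-19438 + Q{\left(U,-86 \right)}\right) - -22302}{M{\left(1 - 6,-13 \right)} \left(112 + 140\right)} = - 41 \frac{\left(-19438 - 68\right) - -22302}{\left(-4 - \left(1 - 6\right)\right) \left(112 + 140\right)} = - 41 \frac{-19506 + 22302}{\left(-4 - \left(1 - 6\right)\right) 252} = - 41 \frac{2796}{\left(-4 - -5\right) 252} = - 41 \frac{2796}{\left(-4 + 5\right) 252} = - 41 \frac{2796}{1 \cdot 252} = - 41 \cdot \frac{2796}{252} = - 41 \cdot 2796 \cdot \frac{1}{252} = \left(-41\right) \frac{233}{21} = - \frac{9553}{21}$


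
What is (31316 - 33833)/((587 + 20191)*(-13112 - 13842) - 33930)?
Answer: 839/186694714 ≈ 4.4940e-6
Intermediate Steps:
(31316 - 33833)/((587 + 20191)*(-13112 - 13842) - 33930) = -2517/(20778*(-26954) - 33930) = -2517/(-560050212 - 33930) = -2517/(-560084142) = -2517*(-1/560084142) = 839/186694714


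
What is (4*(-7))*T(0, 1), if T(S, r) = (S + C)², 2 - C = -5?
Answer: -1372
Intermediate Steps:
C = 7 (C = 2 - 1*(-5) = 2 + 5 = 7)
T(S, r) = (7 + S)² (T(S, r) = (S + 7)² = (7 + S)²)
(4*(-7))*T(0, 1) = (4*(-7))*(7 + 0)² = -28*7² = -28*49 = -1372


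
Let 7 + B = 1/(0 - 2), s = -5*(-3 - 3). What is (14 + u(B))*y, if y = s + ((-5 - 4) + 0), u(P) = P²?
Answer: 5901/4 ≈ 1475.3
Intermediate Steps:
s = 30 (s = -5*(-6) = 30)
B = -15/2 (B = -7 + 1/(0 - 2) = -7 + 1/(-2) = -7 - ½ = -15/2 ≈ -7.5000)
y = 21 (y = 30 + ((-5 - 4) + 0) = 30 + (-9 + 0) = 30 - 9 = 21)
(14 + u(B))*y = (14 + (-15/2)²)*21 = (14 + 225/4)*21 = (281/4)*21 = 5901/4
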